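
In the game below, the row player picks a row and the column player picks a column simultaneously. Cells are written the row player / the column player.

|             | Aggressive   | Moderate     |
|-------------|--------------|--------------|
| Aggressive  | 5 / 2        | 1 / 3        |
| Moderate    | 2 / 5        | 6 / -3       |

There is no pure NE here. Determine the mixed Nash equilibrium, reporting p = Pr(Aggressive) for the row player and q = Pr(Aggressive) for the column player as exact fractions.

p = 8/9, q = 5/8

In a mixed NE each player is indifferent between their pure strategies, so the opponent's mix sets the indifference.
The column player indifferent between Aggressive and Moderate: p·2 + (1−p)·5 = p·3 + (1−p)·(-3) ⟹ 5 + (-3)p = (-3) + 6p ⟹ p = 8/9.
The row player indifferent between Aggressive and Moderate: q·5 + (1−q)·1 = q·2 + (1−q)·6 ⟹ 1 + 4q = 6 + (-4)q ⟹ q = 5/8.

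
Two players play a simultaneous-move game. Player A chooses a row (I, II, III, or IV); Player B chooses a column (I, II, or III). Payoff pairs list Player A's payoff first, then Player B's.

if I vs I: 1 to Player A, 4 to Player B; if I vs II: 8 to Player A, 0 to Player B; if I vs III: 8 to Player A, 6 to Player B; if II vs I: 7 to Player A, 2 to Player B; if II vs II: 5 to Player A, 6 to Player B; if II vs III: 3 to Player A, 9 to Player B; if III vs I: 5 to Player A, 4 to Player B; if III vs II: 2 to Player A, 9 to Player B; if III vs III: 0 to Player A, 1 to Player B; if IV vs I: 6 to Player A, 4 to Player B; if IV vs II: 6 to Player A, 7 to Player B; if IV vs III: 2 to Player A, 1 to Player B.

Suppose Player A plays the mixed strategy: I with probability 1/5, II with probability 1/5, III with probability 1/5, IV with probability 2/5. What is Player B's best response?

II

Compute Player B's expected payoff from each pure strategy against the given mix.
I: (1/5)·4 + (1/5)·2 + (1/5)·4 + (2/5)·4 = 18/5
II: (1/5)·0 + (1/5)·6 + (1/5)·9 + (2/5)·7 = 29/5
III: (1/5)·6 + (1/5)·9 + (1/5)·1 + (2/5)·1 = 18/5
Highest expected payoff is 29/5, from II.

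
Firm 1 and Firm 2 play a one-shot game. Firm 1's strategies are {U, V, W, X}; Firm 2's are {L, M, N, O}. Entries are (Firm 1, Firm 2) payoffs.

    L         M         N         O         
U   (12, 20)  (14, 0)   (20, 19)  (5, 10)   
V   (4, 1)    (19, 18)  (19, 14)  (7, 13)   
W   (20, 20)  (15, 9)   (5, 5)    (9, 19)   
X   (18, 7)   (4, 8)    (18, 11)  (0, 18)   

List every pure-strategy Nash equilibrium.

Check mutual best responses: a cell is a NE iff neither player can gain by unilaterally deviating.
Firm 1's best responses — vs L: W (payoff 20); vs M: V (payoff 19); vs N: U (payoff 20); vs O: W (payoff 9).
Firm 2's best responses — vs U: L (payoff 20); vs V: M (payoff 18); vs W: L (payoff 20); vs X: O (payoff 18).
Mutual best responses occur at (V, M) and (W, L); at each, neither player gains by switching.

(V, M) and (W, L)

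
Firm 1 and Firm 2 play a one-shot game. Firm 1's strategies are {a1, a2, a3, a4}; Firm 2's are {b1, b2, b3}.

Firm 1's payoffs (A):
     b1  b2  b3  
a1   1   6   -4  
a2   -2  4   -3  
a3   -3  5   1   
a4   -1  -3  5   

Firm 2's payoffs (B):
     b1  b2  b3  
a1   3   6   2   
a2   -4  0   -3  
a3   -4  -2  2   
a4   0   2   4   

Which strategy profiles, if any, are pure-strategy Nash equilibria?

(a1, b2) and (a4, b3)

Find each player's best response to every opponent strategy; NE are the intersections.
Firm 1's best responses — vs b1: a1 (payoff 1); vs b2: a1 (payoff 6); vs b3: a4 (payoff 5).
Firm 2's best responses — vs a1: b2 (payoff 6); vs a2: b2 (payoff 0); vs a3: b3 (payoff 2); vs a4: b3 (payoff 4).
Mutual best responses occur at (a1, b2) and (a4, b3); at each, neither player gains by switching.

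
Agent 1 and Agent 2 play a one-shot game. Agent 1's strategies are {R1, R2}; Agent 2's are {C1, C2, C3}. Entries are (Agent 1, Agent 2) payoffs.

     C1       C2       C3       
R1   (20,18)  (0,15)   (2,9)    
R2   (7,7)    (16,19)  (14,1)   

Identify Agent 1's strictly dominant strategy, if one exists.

No strictly dominant strategy

Check whether one of Agent 1's strategies beats all alternatives regardless of what the opponent does.
R1 is not dominant: against C2, R2 gives 16 > 0.
R2 is not dominant: against C1, R1 gives 20 > 7.
No single strategy is best against every opponent action.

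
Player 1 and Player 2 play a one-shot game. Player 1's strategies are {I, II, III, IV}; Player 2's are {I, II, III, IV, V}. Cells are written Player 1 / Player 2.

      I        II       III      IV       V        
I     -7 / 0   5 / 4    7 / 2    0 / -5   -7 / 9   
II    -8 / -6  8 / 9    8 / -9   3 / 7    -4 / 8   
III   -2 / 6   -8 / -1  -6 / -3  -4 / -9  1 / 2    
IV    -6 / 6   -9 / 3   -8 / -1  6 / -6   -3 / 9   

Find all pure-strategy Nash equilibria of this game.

(II, II) and (III, I)

Check mutual best responses: a cell is a NE iff neither player can gain by unilaterally deviating.
Player 1's best responses — vs I: III (payoff -2); vs II: II (payoff 8); vs III: II (payoff 8); vs IV: IV (payoff 6); vs V: III (payoff 1).
Player 2's best responses — vs I: V (payoff 9); vs II: II (payoff 9); vs III: I (payoff 6); vs IV: V (payoff 9).
Mutual best responses occur at (II, II) and (III, I); at each, neither player gains by switching.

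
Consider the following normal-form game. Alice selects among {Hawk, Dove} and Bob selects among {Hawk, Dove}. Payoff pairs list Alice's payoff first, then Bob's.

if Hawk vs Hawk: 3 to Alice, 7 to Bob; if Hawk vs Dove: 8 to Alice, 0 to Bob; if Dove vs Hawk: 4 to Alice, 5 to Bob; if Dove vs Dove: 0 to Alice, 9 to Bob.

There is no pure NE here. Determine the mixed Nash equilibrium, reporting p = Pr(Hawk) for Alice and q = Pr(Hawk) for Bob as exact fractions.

p = 4/11, q = 8/9

In a mixed NE each player is indifferent between their pure strategies, so the opponent's mix sets the indifference.
Bob indifferent between Hawk and Dove: p·7 + (1−p)·5 = p·0 + (1−p)·9 ⟹ 5 + 2p = 9 + (-9)p ⟹ p = 4/11.
Alice indifferent between Hawk and Dove: q·3 + (1−q)·8 = q·4 + (1−q)·0 ⟹ 8 + (-5)q = 0 + 4q ⟹ q = 8/9.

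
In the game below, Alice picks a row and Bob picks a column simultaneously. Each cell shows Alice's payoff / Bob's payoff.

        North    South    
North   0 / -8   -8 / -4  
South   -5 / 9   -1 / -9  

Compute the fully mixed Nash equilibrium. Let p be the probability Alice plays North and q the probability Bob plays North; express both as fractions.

p = 9/11, q = 7/12

Each player's mixing probability is pinned down by making the *other* player indifferent.
Bob indifferent between North and South: p·(-8) + (1−p)·9 = p·(-4) + (1−p)·(-9) ⟹ 9 + (-17)p = (-9) + 5p ⟹ p = 9/11.
Alice indifferent between North and South: q·0 + (1−q)·(-8) = q·(-5) + (1−q)·(-1) ⟹ (-8) + 8q = (-1) + (-4)q ⟹ q = 7/12.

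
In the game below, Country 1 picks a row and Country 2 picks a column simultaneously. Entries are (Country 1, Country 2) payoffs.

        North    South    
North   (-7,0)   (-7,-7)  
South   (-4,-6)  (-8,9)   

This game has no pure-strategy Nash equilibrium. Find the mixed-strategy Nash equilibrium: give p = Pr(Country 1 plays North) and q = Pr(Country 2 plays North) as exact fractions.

Each player's mixing probability is pinned down by making the *other* player indifferent.
Country 2 indifferent between North and South: p·0 + (1−p)·(-6) = p·(-7) + (1−p)·9 ⟹ (-6) + 6p = 9 + (-16)p ⟹ p = 15/22.
Country 1 indifferent between North and South: q·(-7) + (1−q)·(-7) = q·(-4) + (1−q)·(-8) ⟹ (-7) + 0q = (-8) + 4q ⟹ q = 1/4.

p = 15/22, q = 1/4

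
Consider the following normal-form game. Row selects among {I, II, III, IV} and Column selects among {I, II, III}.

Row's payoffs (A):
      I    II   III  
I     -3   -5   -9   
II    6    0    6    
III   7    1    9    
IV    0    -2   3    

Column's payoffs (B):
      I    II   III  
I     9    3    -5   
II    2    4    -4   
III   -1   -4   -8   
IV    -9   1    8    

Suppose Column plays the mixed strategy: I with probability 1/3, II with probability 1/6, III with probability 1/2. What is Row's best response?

Row's best reply maximizes expected payoff against the mix.
I: (1/3)·(-3) + (1/6)·(-5) + (1/2)·(-9) = -19/3
II: (1/3)·6 + (1/6)·0 + (1/2)·6 = 5
III: (1/3)·7 + (1/6)·1 + (1/2)·9 = 7
IV: (1/3)·0 + (1/6)·(-2) + (1/2)·3 = 7/6
Highest expected payoff is 7, from III.

III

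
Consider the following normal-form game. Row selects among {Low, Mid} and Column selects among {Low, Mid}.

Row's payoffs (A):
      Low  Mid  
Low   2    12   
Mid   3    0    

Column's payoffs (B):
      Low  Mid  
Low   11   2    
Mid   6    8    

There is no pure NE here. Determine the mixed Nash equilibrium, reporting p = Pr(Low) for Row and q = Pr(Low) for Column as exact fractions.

p = 2/11, q = 12/13

Each player's mixing probability is pinned down by making the *other* player indifferent.
Column indifferent between Low and Mid: p·11 + (1−p)·6 = p·2 + (1−p)·8 ⟹ 6 + 5p = 8 + (-6)p ⟹ p = 2/11.
Row indifferent between Low and Mid: q·2 + (1−q)·12 = q·3 + (1−q)·0 ⟹ 12 + (-10)q = 0 + 3q ⟹ q = 12/13.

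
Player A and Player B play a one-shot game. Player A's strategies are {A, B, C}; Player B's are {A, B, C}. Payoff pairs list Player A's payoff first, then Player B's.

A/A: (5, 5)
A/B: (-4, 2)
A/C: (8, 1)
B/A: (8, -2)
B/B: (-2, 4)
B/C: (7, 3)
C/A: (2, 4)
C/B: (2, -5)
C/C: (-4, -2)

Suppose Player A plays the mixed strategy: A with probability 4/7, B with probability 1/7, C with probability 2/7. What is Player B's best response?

Compute Player B's expected payoff from each pure strategy against the given mix.
A: (4/7)·5 + (1/7)·(-2) + (2/7)·4 = 26/7
B: (4/7)·2 + (1/7)·4 + (2/7)·(-5) = 2/7
C: (4/7)·1 + (1/7)·3 + (2/7)·(-2) = 3/7
Highest expected payoff is 26/7, from A.

A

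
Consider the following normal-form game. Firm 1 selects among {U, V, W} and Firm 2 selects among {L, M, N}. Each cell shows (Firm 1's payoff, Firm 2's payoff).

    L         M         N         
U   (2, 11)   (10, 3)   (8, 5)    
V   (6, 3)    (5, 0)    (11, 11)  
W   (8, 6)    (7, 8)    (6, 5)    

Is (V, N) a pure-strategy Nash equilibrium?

Yes

Holding Firm 2 at N: Firm 1 gets 11 from V, versus 8 from U, 6 from W. No profitable deviation for Firm 1.
Holding Firm 1 at V: Firm 2 gets 11 from N, versus 3 from L, 0 from M. No profitable deviation for Firm 2 either.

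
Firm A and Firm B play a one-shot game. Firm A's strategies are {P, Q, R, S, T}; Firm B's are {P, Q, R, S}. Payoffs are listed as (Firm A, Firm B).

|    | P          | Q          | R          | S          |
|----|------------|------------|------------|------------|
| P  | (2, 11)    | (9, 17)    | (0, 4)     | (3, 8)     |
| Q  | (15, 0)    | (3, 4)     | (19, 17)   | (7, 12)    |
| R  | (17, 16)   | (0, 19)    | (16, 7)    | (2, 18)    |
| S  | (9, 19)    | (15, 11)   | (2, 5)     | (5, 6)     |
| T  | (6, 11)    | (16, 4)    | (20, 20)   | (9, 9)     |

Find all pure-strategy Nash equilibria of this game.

(T, R)

Find each player's best response to every opponent strategy; NE are the intersections.
Firm A's best responses — vs P: R (payoff 17); vs Q: T (payoff 16); vs R: T (payoff 20); vs S: T (payoff 9).
Firm B's best responses — vs P: Q (payoff 17); vs Q: R (payoff 17); vs R: Q (payoff 19); vs S: P (payoff 19); vs T: R (payoff 20).
The only mutual best response is (T, R); neither player gains by switching there.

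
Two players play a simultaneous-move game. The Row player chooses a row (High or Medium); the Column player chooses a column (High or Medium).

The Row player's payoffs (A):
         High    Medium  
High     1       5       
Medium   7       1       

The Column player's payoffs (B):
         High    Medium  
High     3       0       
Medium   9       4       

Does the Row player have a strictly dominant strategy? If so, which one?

Check whether one of the Row player's strategies beats all alternatives regardless of what the opponent does.
High is not dominant: against High, Medium gives 7 > 1.
Medium is not dominant: against Medium, High gives 5 > 1.
No single strategy is best against every opponent action.

None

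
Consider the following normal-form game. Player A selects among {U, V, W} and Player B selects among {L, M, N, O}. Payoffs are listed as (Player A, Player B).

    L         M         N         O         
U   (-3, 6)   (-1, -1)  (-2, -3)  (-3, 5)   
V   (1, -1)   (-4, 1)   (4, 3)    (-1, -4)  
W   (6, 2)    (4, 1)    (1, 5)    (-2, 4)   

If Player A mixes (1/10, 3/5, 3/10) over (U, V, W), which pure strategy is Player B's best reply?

Compute Player B's expected payoff from each pure strategy against the given mix.
L: (1/10)·6 + (3/5)·(-1) + (3/10)·2 = 3/5
M: (1/10)·(-1) + (3/5)·1 + (3/10)·1 = 4/5
N: (1/10)·(-3) + (3/5)·3 + (3/10)·5 = 3
O: (1/10)·5 + (3/5)·(-4) + (3/10)·4 = -7/10
Highest expected payoff is 3, from N.

N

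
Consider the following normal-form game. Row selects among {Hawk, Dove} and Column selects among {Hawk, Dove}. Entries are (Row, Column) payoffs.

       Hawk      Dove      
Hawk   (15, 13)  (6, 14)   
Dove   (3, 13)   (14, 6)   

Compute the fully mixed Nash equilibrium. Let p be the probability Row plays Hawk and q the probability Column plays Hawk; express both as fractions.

Each player's mixing probability is pinned down by making the *other* player indifferent.
Column indifferent between Hawk and Dove: p·13 + (1−p)·13 = p·14 + (1−p)·6 ⟹ 13 + 0p = 6 + 8p ⟹ p = 7/8.
Row indifferent between Hawk and Dove: q·15 + (1−q)·6 = q·3 + (1−q)·14 ⟹ 6 + 9q = 14 + (-11)q ⟹ q = 2/5.

p = 7/8, q = 2/5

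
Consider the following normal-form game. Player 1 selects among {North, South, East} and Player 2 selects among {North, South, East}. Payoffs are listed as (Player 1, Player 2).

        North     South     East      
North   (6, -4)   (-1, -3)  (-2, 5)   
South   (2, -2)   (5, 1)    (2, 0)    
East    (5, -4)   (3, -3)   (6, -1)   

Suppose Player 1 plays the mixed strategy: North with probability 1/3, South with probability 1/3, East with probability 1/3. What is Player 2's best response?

Compute Player 2's expected payoff from each pure strategy against the given mix.
North: (1/3)·(-4) + (1/3)·(-2) + (1/3)·(-4) = -10/3
South: (1/3)·(-3) + (1/3)·1 + (1/3)·(-3) = -5/3
East: (1/3)·5 + (1/3)·0 + (1/3)·(-1) = 4/3
Highest expected payoff is 4/3, from East.

East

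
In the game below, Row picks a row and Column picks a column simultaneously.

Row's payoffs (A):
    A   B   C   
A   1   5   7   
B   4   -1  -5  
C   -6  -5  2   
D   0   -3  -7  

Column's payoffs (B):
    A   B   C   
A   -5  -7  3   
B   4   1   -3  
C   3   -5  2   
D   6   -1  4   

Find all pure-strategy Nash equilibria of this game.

(A, C) and (B, A)

A profile is a Nash equilibrium when each player is best-responding to the other.
Row's best responses — vs A: B (payoff 4); vs B: A (payoff 5); vs C: A (payoff 7).
Column's best responses — vs A: C (payoff 3); vs B: A (payoff 4); vs C: A (payoff 3); vs D: A (payoff 6).
Mutual best responses occur at (A, C) and (B, A); at each, neither player gains by switching.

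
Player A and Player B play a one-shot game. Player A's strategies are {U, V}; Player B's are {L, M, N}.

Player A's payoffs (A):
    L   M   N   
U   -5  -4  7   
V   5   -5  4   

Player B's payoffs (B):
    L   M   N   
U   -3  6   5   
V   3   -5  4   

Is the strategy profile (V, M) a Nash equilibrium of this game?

Holding Player B at M: Player A gets -5 from V but could get -4 by switching to U. Player A has a profitable deviation.

No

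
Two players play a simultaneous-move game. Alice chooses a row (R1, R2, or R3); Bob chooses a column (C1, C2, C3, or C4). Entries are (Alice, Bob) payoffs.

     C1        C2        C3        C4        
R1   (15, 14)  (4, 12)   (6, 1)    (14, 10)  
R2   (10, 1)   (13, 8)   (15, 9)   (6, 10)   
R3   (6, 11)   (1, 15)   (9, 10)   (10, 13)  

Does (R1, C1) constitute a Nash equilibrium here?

Holding Bob at C1: Alice gets 15 from R1, versus 10 from R2, 6 from R3. No profitable deviation for Alice.
Holding Alice at R1: Bob gets 14 from C1, versus 12 from C2, 1 from C3, 10 from C4. No profitable deviation for Bob either.

Yes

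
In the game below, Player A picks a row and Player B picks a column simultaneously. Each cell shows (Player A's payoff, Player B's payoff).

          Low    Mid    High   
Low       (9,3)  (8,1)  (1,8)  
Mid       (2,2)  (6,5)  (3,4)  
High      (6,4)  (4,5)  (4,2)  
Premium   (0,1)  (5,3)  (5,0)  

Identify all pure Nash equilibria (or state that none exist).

None

Check mutual best responses: a cell is a NE iff neither player can gain by unilaterally deviating.
Player A's best responses — vs Low: Low (payoff 9); vs Mid: Low (payoff 8); vs High: Premium (payoff 5).
Player B's best responses — vs Low: High (payoff 8); vs Mid: Mid (payoff 5); vs High: Mid (payoff 5); vs Premium: Mid (payoff 3).
No cell has both players best-responding. For instance, Player A's best reply to High is Premium, but against Premium Player B prefers Mid over High.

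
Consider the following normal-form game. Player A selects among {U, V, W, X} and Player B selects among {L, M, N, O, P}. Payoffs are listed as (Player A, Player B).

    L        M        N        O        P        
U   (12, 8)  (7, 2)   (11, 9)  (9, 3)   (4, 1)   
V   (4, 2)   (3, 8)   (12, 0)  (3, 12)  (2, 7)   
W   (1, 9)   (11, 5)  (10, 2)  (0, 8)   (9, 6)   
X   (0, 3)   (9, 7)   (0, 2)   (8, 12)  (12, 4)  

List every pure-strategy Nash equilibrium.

Check mutual best responses: a cell is a NE iff neither player can gain by unilaterally deviating.
Player A's best responses — vs L: U (payoff 12); vs M: W (payoff 11); vs N: V (payoff 12); vs O: U (payoff 9); vs P: X (payoff 12).
Player B's best responses — vs U: N (payoff 9); vs V: O (payoff 12); vs W: L (payoff 9); vs X: O (payoff 12).
No cell has both players best-responding. For instance, Player A's best reply to N is V, but against V Player B prefers O over N.

There is no pure-strategy Nash equilibrium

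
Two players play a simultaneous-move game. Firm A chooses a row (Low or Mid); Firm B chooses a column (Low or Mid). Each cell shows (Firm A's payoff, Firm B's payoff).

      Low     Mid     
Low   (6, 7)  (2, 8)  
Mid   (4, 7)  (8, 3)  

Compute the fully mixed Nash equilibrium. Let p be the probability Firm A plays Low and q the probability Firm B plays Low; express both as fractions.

In a mixed NE each player is indifferent between their pure strategies, so the opponent's mix sets the indifference.
Firm B indifferent between Low and Mid: p·7 + (1−p)·7 = p·8 + (1−p)·3 ⟹ 7 + 0p = 3 + 5p ⟹ p = 4/5.
Firm A indifferent between Low and Mid: q·6 + (1−q)·2 = q·4 + (1−q)·8 ⟹ 2 + 4q = 8 + (-4)q ⟹ q = 3/4.

p = 4/5, q = 3/4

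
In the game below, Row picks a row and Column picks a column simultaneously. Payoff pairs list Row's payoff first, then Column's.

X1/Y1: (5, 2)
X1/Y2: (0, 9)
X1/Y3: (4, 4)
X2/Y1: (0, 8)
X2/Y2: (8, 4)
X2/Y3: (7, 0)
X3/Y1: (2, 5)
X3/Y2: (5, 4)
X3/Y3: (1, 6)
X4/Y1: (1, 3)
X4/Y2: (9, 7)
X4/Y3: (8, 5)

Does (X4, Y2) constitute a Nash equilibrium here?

Holding Column at Y2: Row gets 9 from X4, versus 0 from X1, 8 from X2, 5 from X3. No profitable deviation for Row.
Holding Row at X4: Column gets 7 from Y2, versus 3 from Y1, 5 from Y3. No profitable deviation for Column either.

Yes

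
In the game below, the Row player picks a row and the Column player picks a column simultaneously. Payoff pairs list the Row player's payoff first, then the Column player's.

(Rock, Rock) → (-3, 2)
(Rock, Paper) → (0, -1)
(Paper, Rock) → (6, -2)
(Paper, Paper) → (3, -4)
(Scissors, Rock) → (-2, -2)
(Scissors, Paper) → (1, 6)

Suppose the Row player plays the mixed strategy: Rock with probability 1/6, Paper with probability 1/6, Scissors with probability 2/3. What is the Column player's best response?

Paper

Compute the Column player's expected payoff from each pure strategy against the given mix.
Rock: (1/6)·2 + (1/6)·(-2) + (2/3)·(-2) = -4/3
Paper: (1/6)·(-1) + (1/6)·(-4) + (2/3)·6 = 19/6
Highest expected payoff is 19/6, from Paper.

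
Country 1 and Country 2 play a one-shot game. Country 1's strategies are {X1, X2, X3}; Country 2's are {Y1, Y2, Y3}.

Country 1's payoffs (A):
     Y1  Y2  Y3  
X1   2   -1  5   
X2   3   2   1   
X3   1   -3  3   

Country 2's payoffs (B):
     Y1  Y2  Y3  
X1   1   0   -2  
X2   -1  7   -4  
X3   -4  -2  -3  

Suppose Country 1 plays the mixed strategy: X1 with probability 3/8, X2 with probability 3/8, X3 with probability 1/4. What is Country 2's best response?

Country 2's best reply maximizes expected payoff against the mix.
Y1: (3/8)·1 + (3/8)·(-1) + (1/4)·(-4) = -1
Y2: (3/8)·0 + (3/8)·7 + (1/4)·(-2) = 17/8
Y3: (3/8)·(-2) + (3/8)·(-4) + (1/4)·(-3) = -3
Highest expected payoff is 17/8, from Y2.

Y2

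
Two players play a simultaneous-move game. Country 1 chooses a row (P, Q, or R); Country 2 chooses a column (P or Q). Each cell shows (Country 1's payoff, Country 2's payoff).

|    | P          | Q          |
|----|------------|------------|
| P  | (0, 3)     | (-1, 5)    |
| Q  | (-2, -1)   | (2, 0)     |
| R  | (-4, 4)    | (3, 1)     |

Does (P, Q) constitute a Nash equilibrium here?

No

Holding Country 2 at Q: Country 1 gets -1 from P but could get 3 by switching to R. Country 1 has a profitable deviation.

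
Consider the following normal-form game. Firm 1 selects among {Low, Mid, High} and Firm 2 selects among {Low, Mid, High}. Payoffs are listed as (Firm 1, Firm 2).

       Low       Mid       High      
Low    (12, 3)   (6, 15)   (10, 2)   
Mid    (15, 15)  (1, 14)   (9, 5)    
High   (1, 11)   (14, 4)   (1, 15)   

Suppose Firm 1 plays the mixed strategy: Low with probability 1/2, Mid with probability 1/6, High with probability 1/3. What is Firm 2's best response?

Mid

Compute Firm 2's expected payoff from each pure strategy against the given mix.
Low: (1/2)·3 + (1/6)·15 + (1/3)·11 = 23/3
Mid: (1/2)·15 + (1/6)·14 + (1/3)·4 = 67/6
High: (1/2)·2 + (1/6)·5 + (1/3)·15 = 41/6
Highest expected payoff is 67/6, from Mid.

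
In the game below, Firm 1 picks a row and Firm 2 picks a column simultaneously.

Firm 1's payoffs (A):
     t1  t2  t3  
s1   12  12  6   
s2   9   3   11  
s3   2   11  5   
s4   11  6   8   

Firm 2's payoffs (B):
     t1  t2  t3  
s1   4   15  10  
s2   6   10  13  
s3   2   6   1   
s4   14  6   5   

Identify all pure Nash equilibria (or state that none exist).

(s1, t2) and (s2, t3)

Find each player's best response to every opponent strategy; NE are the intersections.
Firm 1's best responses — vs t1: s1 (payoff 12); vs t2: s1 (payoff 12); vs t3: s2 (payoff 11).
Firm 2's best responses — vs s1: t2 (payoff 15); vs s2: t3 (payoff 13); vs s3: t2 (payoff 6); vs s4: t1 (payoff 14).
Mutual best responses occur at (s1, t2) and (s2, t3); at each, neither player gains by switching.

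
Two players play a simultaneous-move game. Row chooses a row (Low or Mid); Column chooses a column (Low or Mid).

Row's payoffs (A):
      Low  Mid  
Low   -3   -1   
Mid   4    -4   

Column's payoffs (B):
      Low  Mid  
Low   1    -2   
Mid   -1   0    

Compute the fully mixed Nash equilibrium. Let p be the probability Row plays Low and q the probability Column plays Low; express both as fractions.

p = 1/4, q = 3/10

In a mixed NE each player is indifferent between their pure strategies, so the opponent's mix sets the indifference.
Column indifferent between Low and Mid: p·1 + (1−p)·(-1) = p·(-2) + (1−p)·0 ⟹ (-1) + 2p = 0 + (-2)p ⟹ p = 1/4.
Row indifferent between Low and Mid: q·(-3) + (1−q)·(-1) = q·4 + (1−q)·(-4) ⟹ (-1) + (-2)q = (-4) + 8q ⟹ q = 3/10.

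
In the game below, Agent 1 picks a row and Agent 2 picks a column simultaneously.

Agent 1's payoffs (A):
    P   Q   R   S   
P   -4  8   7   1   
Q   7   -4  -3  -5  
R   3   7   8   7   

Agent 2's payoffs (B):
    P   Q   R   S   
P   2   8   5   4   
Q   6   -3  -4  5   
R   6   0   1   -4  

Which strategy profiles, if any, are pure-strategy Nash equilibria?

A profile is a Nash equilibrium when each player is best-responding to the other.
Agent 1's best responses — vs P: Q (payoff 7); vs Q: P (payoff 8); vs R: R (payoff 8); vs S: R (payoff 7).
Agent 2's best responses — vs P: Q (payoff 8); vs Q: P (payoff 6); vs R: P (payoff 6).
Mutual best responses occur at (P, Q) and (Q, P); at each, neither player gains by switching.

(P, Q) and (Q, P)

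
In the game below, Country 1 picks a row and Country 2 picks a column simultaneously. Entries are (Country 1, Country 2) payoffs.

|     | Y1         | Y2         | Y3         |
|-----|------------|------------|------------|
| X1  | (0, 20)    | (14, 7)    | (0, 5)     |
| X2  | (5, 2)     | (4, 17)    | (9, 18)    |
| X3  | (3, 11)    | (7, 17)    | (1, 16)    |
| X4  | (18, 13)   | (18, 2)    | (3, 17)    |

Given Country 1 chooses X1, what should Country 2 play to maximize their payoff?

With Country 1 fixed at X1, Country 2's payoffs are: Y1 → 20, Y2 → 7, Y3 → 5.
The maximum is 20, achieved by Y1.

Y1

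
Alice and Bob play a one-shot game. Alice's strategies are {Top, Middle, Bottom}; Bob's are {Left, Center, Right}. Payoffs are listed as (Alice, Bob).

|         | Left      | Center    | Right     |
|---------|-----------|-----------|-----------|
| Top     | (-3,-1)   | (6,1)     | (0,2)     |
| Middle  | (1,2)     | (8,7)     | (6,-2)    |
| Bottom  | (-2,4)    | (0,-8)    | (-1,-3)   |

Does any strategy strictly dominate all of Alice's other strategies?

Check whether one of Alice's strategies beats all alternatives regardless of what the opponent does.
Middle strictly dominates: vs Left: 1 > each of {-3, -2}; vs Center: 8 > each of {6, 0}; vs Right: 6 > each of {0, -1}.

Middle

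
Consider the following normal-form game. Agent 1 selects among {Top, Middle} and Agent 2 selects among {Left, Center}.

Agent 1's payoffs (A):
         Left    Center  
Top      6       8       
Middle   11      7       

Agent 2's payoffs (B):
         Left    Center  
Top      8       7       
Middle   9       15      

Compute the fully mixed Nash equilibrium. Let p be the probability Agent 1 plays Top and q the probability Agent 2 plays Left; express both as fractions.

p = 6/7, q = 1/6

Each player's mixing probability is pinned down by making the *other* player indifferent.
Agent 2 indifferent between Left and Center: p·8 + (1−p)·9 = p·7 + (1−p)·15 ⟹ 9 + (-1)p = 15 + (-8)p ⟹ p = 6/7.
Agent 1 indifferent between Top and Middle: q·6 + (1−q)·8 = q·11 + (1−q)·7 ⟹ 8 + (-2)q = 7 + 4q ⟹ q = 1/6.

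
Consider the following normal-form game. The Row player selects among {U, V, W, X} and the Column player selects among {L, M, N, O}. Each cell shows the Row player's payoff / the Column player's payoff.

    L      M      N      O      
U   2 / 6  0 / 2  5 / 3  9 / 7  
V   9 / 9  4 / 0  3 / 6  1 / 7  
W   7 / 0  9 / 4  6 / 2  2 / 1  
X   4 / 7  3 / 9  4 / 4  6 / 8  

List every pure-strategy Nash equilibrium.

(U, O), (V, L), and (W, M)

Find each player's best response to every opponent strategy; NE are the intersections.
The Row player's best responses — vs L: V (payoff 9); vs M: W (payoff 9); vs N: W (payoff 6); vs O: U (payoff 9).
The Column player's best responses — vs U: O (payoff 7); vs V: L (payoff 9); vs W: M (payoff 4); vs X: M (payoff 9).
Mutual best responses occur at (U, O), (V, L), and (W, M); at each, neither player gains by switching.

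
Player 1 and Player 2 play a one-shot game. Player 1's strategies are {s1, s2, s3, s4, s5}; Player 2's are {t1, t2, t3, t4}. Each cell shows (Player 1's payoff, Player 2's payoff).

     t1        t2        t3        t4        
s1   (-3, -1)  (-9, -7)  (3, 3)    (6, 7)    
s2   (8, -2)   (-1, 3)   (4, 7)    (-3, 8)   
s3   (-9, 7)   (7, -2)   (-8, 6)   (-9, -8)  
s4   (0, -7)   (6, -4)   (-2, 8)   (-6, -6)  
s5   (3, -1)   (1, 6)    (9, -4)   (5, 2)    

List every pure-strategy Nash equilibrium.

(s1, t4)

Check mutual best responses: a cell is a NE iff neither player can gain by unilaterally deviating.
Player 1's best responses — vs t1: s2 (payoff 8); vs t2: s3 (payoff 7); vs t3: s5 (payoff 9); vs t4: s1 (payoff 6).
Player 2's best responses — vs s1: t4 (payoff 7); vs s2: t4 (payoff 8); vs s3: t1 (payoff 7); vs s4: t3 (payoff 8); vs s5: t2 (payoff 6).
The only mutual best response is (s1, t4); neither player gains by switching there.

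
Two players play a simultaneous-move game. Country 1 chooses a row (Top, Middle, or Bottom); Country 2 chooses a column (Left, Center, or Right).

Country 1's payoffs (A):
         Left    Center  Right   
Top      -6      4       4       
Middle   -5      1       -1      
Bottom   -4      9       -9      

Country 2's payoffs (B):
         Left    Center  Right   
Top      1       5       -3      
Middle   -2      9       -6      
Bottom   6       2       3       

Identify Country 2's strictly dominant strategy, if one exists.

No strictly dominant strategy

Check whether one of Country 2's strategies beats all alternatives regardless of what the opponent does.
Left is not dominant: against Top, Center gives 5 > 1.
Center is not dominant: against Bottom, Left gives 6 > 2.
Right is not dominant: against Top, Left gives 1 > -3.
No single strategy is best against every opponent action.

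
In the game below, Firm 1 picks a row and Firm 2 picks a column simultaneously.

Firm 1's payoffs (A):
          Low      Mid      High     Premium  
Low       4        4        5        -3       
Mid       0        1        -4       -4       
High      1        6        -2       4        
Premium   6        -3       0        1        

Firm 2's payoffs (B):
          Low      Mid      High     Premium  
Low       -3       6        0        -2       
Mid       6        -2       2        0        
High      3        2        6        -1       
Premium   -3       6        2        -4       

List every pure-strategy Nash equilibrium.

No pure-strategy Nash equilibrium

Find each player's best response to every opponent strategy; NE are the intersections.
Firm 1's best responses — vs Low: Premium (payoff 6); vs Mid: High (payoff 6); vs High: Low (payoff 5); vs Premium: High (payoff 4).
Firm 2's best responses — vs Low: Mid (payoff 6); vs Mid: Low (payoff 6); vs High: High (payoff 6); vs Premium: Mid (payoff 6).
No cell has both players best-responding. For instance, Firm 1's best reply to High is Low, but against Low Firm 2 prefers Mid over High.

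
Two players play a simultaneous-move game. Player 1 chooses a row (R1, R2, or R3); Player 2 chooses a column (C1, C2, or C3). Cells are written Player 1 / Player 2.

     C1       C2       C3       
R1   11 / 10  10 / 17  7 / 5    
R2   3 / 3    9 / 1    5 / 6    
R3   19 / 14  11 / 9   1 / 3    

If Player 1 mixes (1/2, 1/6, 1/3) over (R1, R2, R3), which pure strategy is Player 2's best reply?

Player 2's best reply maximizes expected payoff against the mix.
C1: (1/2)·10 + (1/6)·3 + (1/3)·14 = 61/6
C2: (1/2)·17 + (1/6)·1 + (1/3)·9 = 35/3
C3: (1/2)·5 + (1/6)·6 + (1/3)·3 = 9/2
Highest expected payoff is 35/3, from C2.

C2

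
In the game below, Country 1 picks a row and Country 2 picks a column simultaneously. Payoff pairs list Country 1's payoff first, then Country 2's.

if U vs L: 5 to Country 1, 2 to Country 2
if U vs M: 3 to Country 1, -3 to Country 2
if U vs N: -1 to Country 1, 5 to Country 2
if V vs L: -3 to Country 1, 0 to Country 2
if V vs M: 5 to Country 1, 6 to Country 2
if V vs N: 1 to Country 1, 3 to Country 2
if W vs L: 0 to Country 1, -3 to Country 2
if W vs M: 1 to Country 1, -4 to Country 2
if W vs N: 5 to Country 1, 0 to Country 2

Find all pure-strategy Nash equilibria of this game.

(V, M) and (W, N)

Find each player's best response to every opponent strategy; NE are the intersections.
Country 1's best responses — vs L: U (payoff 5); vs M: V (payoff 5); vs N: W (payoff 5).
Country 2's best responses — vs U: N (payoff 5); vs V: M (payoff 6); vs W: N (payoff 0).
Mutual best responses occur at (V, M) and (W, N); at each, neither player gains by switching.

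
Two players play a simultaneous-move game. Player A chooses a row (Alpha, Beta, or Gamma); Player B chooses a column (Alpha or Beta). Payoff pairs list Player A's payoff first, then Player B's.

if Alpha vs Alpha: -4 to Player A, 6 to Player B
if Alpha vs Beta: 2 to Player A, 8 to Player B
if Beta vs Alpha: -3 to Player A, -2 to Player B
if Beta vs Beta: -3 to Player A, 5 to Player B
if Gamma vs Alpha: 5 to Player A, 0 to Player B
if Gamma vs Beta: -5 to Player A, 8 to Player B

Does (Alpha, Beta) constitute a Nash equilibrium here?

Yes

Holding Player B at Beta: Player A gets 2 from Alpha, versus -3 from Beta, -5 from Gamma. No profitable deviation for Player A.
Holding Player A at Alpha: Player B gets 8 from Beta, versus 6 from Alpha. No profitable deviation for Player B either.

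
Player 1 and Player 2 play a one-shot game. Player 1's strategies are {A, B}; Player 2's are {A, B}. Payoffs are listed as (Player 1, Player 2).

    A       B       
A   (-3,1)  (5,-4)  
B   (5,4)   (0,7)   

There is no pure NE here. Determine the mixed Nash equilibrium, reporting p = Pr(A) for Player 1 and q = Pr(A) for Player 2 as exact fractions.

p = 3/8, q = 5/13

In a mixed NE each player is indifferent between their pure strategies, so the opponent's mix sets the indifference.
Player 2 indifferent between A and B: p·1 + (1−p)·4 = p·(-4) + (1−p)·7 ⟹ 4 + (-3)p = 7 + (-11)p ⟹ p = 3/8.
Player 1 indifferent between A and B: q·(-3) + (1−q)·5 = q·5 + (1−q)·0 ⟹ 5 + (-8)q = 0 + 5q ⟹ q = 5/13.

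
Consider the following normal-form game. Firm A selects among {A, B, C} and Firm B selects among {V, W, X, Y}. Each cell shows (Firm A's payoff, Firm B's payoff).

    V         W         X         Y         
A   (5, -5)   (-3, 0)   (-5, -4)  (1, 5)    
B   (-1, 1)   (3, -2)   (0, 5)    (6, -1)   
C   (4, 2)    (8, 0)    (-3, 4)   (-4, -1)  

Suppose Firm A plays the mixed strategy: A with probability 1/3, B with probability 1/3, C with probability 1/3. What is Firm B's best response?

Firm B's best reply maximizes expected payoff against the mix.
V: (1/3)·(-5) + (1/3)·1 + (1/3)·2 = -2/3
W: (1/3)·0 + (1/3)·(-2) + (1/3)·0 = -2/3
X: (1/3)·(-4) + (1/3)·5 + (1/3)·4 = 5/3
Y: (1/3)·5 + (1/3)·(-1) + (1/3)·(-1) = 1
Highest expected payoff is 5/3, from X.

X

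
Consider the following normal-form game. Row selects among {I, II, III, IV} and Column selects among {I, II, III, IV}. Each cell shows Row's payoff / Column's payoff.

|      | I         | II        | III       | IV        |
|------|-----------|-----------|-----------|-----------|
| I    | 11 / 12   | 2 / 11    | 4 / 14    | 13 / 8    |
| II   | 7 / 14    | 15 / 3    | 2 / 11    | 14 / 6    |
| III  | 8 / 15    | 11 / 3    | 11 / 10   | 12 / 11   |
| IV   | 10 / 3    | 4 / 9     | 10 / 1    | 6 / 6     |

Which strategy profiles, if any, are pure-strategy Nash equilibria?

Check mutual best responses: a cell is a NE iff neither player can gain by unilaterally deviating.
Row's best responses — vs I: I (payoff 11); vs II: II (payoff 15); vs III: III (payoff 11); vs IV: II (payoff 14).
Column's best responses — vs I: III (payoff 14); vs II: I (payoff 14); vs III: I (payoff 15); vs IV: II (payoff 9).
No cell has both players best-responding. For instance, Row's best reply to II is II, but against II Column prefers I over II.

None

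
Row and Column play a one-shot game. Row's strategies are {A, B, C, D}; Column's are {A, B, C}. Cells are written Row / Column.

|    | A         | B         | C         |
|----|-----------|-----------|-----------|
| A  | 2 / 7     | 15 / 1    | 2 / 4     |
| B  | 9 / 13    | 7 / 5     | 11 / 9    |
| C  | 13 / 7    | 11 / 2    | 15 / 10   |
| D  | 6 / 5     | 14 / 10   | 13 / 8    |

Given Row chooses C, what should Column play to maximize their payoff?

C

With Row fixed at C, Column's payoffs are: A → 7, B → 2, C → 10.
The maximum is 10, achieved by C.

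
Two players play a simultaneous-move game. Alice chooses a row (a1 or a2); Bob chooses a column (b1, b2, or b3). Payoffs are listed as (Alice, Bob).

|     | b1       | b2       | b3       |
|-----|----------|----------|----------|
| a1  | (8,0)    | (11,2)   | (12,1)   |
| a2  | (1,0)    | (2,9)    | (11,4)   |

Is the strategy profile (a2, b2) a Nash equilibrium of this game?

Holding Bob at b2: Alice gets 2 from a2 but could get 11 by switching to a1. Alice has a profitable deviation.

No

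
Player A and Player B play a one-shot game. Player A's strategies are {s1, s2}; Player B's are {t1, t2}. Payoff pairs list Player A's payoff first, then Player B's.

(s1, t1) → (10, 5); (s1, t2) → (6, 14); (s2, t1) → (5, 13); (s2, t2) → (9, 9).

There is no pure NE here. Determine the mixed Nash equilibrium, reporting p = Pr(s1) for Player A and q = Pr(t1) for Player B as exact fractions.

Each player's mixing probability is pinned down by making the *other* player indifferent.
Player B indifferent between t1 and t2: p·5 + (1−p)·13 = p·14 + (1−p)·9 ⟹ 13 + (-8)p = 9 + 5p ⟹ p = 4/13.
Player A indifferent between s1 and s2: q·10 + (1−q)·6 = q·5 + (1−q)·9 ⟹ 6 + 4q = 9 + (-4)q ⟹ q = 3/8.

p = 4/13, q = 3/8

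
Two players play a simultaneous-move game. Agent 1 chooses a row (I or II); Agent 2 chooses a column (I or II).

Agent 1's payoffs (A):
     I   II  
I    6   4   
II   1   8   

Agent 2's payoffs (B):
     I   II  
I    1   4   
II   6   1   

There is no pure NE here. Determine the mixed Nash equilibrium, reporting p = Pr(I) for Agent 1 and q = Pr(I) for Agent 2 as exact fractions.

Each player's mixing probability is pinned down by making the *other* player indifferent.
Agent 2 indifferent between I and II: p·1 + (1−p)·6 = p·4 + (1−p)·1 ⟹ 6 + (-5)p = 1 + 3p ⟹ p = 5/8.
Agent 1 indifferent between I and II: q·6 + (1−q)·4 = q·1 + (1−q)·8 ⟹ 4 + 2q = 8 + (-7)q ⟹ q = 4/9.

p = 5/8, q = 4/9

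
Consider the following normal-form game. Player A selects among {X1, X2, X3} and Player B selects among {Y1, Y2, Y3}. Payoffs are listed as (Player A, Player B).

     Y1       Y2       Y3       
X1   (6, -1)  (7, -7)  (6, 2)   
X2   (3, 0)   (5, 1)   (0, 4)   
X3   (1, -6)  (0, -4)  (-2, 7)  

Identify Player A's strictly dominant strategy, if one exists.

A strategy is strictly dominant if it gives Player A a strictly higher payoff than every other strategy, against every choice by the opponent.
X1 strictly dominates: vs Y1: 6 > each of {3, 1}; vs Y2: 7 > each of {5, 0}; vs Y3: 6 > each of {0, -2}.

X1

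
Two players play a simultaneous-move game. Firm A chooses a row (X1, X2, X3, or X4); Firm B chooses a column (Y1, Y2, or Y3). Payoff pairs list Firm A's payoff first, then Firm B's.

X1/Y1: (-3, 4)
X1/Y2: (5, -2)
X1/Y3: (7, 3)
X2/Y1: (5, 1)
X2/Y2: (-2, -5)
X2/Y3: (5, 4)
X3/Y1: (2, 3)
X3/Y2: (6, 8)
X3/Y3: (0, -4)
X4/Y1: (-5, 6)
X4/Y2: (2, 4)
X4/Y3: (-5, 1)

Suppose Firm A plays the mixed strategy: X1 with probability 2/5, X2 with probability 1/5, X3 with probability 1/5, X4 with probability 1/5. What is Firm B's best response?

Y1

Firm B's best reply maximizes expected payoff against the mix.
Y1: (2/5)·4 + (1/5)·1 + (1/5)·3 + (1/5)·6 = 18/5
Y2: (2/5)·(-2) + (1/5)·(-5) + (1/5)·8 + (1/5)·4 = 3/5
Y3: (2/5)·3 + (1/5)·4 + (1/5)·(-4) + (1/5)·1 = 7/5
Highest expected payoff is 18/5, from Y1.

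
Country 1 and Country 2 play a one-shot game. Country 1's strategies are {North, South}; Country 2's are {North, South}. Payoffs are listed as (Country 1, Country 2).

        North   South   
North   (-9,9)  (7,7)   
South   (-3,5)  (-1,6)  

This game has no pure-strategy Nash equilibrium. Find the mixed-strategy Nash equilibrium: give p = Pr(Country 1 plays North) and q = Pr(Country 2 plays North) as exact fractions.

Each player's mixing probability is pinned down by making the *other* player indifferent.
Country 2 indifferent between North and South: p·9 + (1−p)·5 = p·7 + (1−p)·6 ⟹ 5 + 4p = 6 + 1p ⟹ p = 1/3.
Country 1 indifferent between North and South: q·(-9) + (1−q)·7 = q·(-3) + (1−q)·(-1) ⟹ 7 + (-16)q = (-1) + (-2)q ⟹ q = 4/7.

p = 1/3, q = 4/7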